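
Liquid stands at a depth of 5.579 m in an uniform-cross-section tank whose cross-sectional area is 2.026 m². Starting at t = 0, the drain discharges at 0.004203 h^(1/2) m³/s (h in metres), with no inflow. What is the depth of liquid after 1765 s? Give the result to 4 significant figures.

Volume balance on the tank: A dh/dt = −0.004203 √h.
This is separable: 2 d(√h)/dt = −0.004203/A, so √h = √h₀ − (0.004203/(2A)) t.
√h = √5.579 − 0.004203·1765/(2·2.026) = 2.36199 − 1.83077 = 0.531217.
h = 0.531217² = 0.282191 m.

0.2822 m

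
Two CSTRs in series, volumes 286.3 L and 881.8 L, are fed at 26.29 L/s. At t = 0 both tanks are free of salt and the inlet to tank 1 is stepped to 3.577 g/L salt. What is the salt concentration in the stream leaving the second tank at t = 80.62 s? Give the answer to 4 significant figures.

3.099 g/L

Time constants: τᵢ = Vᵢ/Q for each well-mixed tank.
τ₁ = 286.3/26.29 = 10.8901 s; τ₂ = 881.8/26.29 = 33.5413 s.
Solving the cascade with C₁(0)=C₂(0)=0 gives C₂(t) = C_in[1 − (τ₁ e^(−t/τ₁) − τ₂ e^(−t/τ₂))/(τ₁ − τ₂)].
At t = 80.62: e^(−t/τ₁) = 0.000609377, e^(−t/τ₂) = 0.0903914.
C₂ = 3.577·[1 − (10.8901·0.000609377 − 33.5413·0.0903914)/(-22.6512)] = 3.577·0.866444 = 3.09927 g/L.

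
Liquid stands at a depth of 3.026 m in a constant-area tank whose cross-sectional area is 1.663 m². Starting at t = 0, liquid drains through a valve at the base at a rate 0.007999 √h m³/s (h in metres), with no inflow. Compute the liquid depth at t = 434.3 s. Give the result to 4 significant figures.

A dh/dt = −Q_out = −0.007999 √h.
Separate and integrate: 2(√h − √h₀) = −(0.007999/A) t.
√h = √3.026 − 0.007999·434.3/(2·1.663) = 1.73954 − 1.04449 = 0.695053.
h = 0.695053² = 0.483098 m.

0.4831 m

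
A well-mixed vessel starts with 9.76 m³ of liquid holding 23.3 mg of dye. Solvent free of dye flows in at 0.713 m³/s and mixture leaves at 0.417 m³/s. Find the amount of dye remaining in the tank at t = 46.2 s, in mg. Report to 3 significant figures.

Let m(t) be the amount of dye. Volume: V(t) = V₀ + (Q_in − Q_out) t = 9.76 + 0.29600 t; V(46.2) = 23.435 m³.
No dye enters, so dm/dt = −Q_out · (m/V).
Separate: dm/m = −Q_out dt/V(t) ⇒ ln(m/m₀) = −(Q_out/(Q_in−Q_out)) ln(V/V₀).
m = m₀ (V₀/V)^(Q_out/(Q_in−Q_out)) = 23.3 × (9.76/23.435)^(1.4088) = 6.7831 mg.

6.78 mg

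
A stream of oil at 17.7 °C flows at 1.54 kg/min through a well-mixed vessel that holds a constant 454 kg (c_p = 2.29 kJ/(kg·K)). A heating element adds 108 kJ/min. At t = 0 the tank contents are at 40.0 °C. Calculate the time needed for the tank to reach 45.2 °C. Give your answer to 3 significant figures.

M c_p dT/dt = ṁ c_p (T_in − T) + Q̇.
τ = M/ṁ = 294.81 min; T_ss = T_in + Q̇/(ṁ c_p) = 48.324 °C.
T(t) = T_ss + (T₀ − T_ss) e^(−t/τ). Set T = 45.2:
e^(−t/τ) = (45.2 − 48.324)/(40.0 − 48.324) = 0.37533
t = −294.81 · ln(0.37533) = 288.89 min.

289 min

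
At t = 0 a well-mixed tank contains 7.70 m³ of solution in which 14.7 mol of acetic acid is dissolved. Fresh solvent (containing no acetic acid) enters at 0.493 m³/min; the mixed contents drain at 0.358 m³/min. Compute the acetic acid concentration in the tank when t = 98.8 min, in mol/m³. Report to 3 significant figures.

0.0486 mol/m³

Let m(t) be the amount of acetic acid. Volume: V(t) = V₀ + (Q_in − Q_out) t = 7.70 + 0.13500 t; V(98.8) = 21.038 m³.
Species balance (pure solvent in): dm/dt = −Q_out · m/V(t).
Separate: dm/m = −Q_out dt/V(t) ⇒ ln(m/m₀) = −(Q_out/(Q_in−Q_out)) ln(V/V₀).
m = m₀ (V₀/V)^(Q_out/(Q_in−Q_out)) = 14.7 × (7.70/21.038)^(2.6519) = 1.0227 mol.
C = m/V = 1.0227/21.038 = 0.048612 mol/m³.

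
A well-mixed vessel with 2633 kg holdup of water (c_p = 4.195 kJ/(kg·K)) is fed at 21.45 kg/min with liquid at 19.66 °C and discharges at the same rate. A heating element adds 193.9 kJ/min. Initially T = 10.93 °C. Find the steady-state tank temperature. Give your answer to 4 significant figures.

First-law balance (no shaft work): M c_p dT/dt = ṁ c_p (T_in − T) + 193.9.
At steady state dT/dt = 0 ⇒ T_ss = T_in + Q̇/(ṁ c_p) = 19.66 + 193.9/(21.45·4.195) = 21.8149 °C.

21.81 °C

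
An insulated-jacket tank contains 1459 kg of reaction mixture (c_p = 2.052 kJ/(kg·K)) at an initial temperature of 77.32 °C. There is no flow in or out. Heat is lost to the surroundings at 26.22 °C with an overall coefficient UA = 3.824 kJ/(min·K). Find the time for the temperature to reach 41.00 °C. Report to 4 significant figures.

M c_p dT/dt = −UA(T − T_amb).
τ = M c_p/UA = 782.915 min; T_ss = T_amb = 26.2200 °C.
T(t) = T_ss + (T₀ − T_ss)e^(−t/τ); set T = 41.00:
t = −τ ln[(T − T_ss)/(T₀ − T_ss)] = −782.915 · ln(0.289237) = 971.214 min.

971.2 min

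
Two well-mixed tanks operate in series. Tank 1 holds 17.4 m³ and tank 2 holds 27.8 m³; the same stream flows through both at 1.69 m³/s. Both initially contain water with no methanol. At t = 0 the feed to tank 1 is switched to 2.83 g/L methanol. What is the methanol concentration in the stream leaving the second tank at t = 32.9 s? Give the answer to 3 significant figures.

2.00 g/L

Time constants: τᵢ = Vᵢ/Q for each well-mixed tank.
τ₁ = 17.4/1.69 = 10.296 s; τ₂ = 27.8/1.69 = 16.450 s.
Solving the cascade with C₁(0)=C₂(0)=0 gives C₂(t) = C_in[1 − (τ₁ e^(−t/τ₁) − τ₂ e^(−t/τ₂))/(τ₁ − τ₂)].
At t = 32.9: e^(−t/τ₁) = 0.040948, e^(−t/τ₂) = 0.13533.
C₂ = 2.83·[1 − (10.296·0.040948 − 16.450·0.13533)/(-6.1538)] = 2.83·0.70676 = 2.0001 g/L.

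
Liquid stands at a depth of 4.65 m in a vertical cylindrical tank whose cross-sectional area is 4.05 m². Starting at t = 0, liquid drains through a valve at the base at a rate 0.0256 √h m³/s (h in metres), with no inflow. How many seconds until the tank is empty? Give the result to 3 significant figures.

With no inflow, A dh/dt = −0.0256 √h.
This is separable: 2 d(√h)/dt = −0.0256/A, so √h = √h₀ − (0.0256/(2A)) t.
Tank is empty when √h = 0: t_empty = 2A√h₀/0.0256.
t_empty = 2·4.05·√4.65/0.0256 = 8.1000·2.1564/0.0256 = 682.29 s.

682 s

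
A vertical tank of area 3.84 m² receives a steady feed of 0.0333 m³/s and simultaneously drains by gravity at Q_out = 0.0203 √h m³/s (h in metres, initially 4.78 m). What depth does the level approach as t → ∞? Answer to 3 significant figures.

A dh/dt = Q_in − 0.0203 √h. Steady state requires inflow = outflow:
Q_in = 0.0203 √h_ss ⇒ √h_ss = 0.0333/0.0203 = 1.6404.
h_ss = 1.6404² = 2.6909 m. (Since h₀ = 4.78 m > h_ss, the level will fall toward this value.)

2.69 m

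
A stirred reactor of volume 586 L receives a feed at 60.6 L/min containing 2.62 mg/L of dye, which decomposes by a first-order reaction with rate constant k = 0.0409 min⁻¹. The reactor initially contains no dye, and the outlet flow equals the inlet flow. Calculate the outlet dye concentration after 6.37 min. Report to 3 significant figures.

1.13 mg/L

V dC/dt = Q(C_in − C) − k V C.
dC/dt = (Q/V) C_in − (Q/V + k) C; effective rate a = Q/V + k = 0.10341 + 0.0409 = 0.14431 min⁻¹.
C_ss = Q C_in/(Q + kV) = 1.8775 mg/L; C(t) = C_ss + (C₀ − C_ss) e^(−a t).
C(6.37) = 1.8775 + (-1.8775)·e^(−0.14431·6.37) = 1.8775 + (-1.8775)·0.39881 = 1.1287 mg/L.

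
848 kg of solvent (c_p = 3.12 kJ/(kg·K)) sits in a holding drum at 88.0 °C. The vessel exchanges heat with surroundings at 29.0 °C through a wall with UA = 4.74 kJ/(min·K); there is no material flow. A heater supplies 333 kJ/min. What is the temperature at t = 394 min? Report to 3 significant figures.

93.7 °C

First-law balance (no shaft work): M c_p dT/dt = −UA(T − T_amb) + Q̇.
dT/dt = (T_ss − T)/τ with T_ss = T_amb + Q̇/UA = 29.0 + 333/4.74 = 99.253 °C, τ = M c_p/UA = 848·3.12/4.74 = 558.18 min.
Solution: T(t) = T_ss + (T₀ − T_ss) e^(−t/τ).
T(394) = 99.253 + (-11.253)·0.49368 = 93.698 °C.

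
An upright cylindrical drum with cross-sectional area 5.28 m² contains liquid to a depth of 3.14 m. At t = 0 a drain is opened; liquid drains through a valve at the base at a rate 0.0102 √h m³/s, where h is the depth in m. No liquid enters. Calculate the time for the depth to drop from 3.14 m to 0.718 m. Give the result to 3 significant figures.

Accumulation of liquid (constant cross-section A): A dh/dt = −0.0102 √h.
This is separable: 2 d(√h)/dt = −0.0102/A, so √h = √h₀ − (0.0102/(2A)) t.
t = 2A(√h₀ − √h)/0.0102 = 2·5.28·(√3.14 − √0.718)/0.0102
  = 10.560 × (1.7720 − 0.84735) / 0.0102 = 957.29 s.

957 s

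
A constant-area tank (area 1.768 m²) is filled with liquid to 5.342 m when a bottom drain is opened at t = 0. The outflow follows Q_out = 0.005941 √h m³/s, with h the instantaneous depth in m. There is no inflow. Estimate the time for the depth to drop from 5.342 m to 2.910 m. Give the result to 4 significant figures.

360.3 s

With no inflow, A dh/dt = −0.005941 √h.
This is separable: 2 d(√h)/dt = −0.005941/A, so √h = √h₀ − (0.005941/(2A)) t.
t = 2A(√h₀ − √h)/0.005941 = 2·1.768·(√5.342 − √2.910)/0.005941
  = 3.53600 × (2.31128 − 1.70587) / 0.005941 = 360.328 s.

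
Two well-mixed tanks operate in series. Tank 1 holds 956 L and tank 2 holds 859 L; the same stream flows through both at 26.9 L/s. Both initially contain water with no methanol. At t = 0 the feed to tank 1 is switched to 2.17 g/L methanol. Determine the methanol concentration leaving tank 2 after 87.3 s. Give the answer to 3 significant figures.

1.58 g/L

Species balance on tank i: dCᵢ/dt = (Cᵢ₋₁ − Cᵢ)/τᵢ with τᵢ = Vᵢ/Q.
τ₁ = 956/26.9 = 35.539 s; τ₂ = 859/26.9 = 31.933 s.
Tank 1: C₁ = C_in(1 − e^(−t/τ₁)). Tank 2 (τ₁ ≠ τ₂): C₂ = C_in[1 − (τ₁ e^(−t/τ₁) − τ₂ e^(−t/τ₂))/(τ₁ − τ₂)].
At t = 87.3: e^(−t/τ₁) = 0.085738, e^(−t/τ₂) = 0.064969.
C₂ = 2.17·[1 − (35.539·0.085738 − 31.933·0.064969)/(3.6059)] = 2.17·0.73034 = 1.5848 g/L.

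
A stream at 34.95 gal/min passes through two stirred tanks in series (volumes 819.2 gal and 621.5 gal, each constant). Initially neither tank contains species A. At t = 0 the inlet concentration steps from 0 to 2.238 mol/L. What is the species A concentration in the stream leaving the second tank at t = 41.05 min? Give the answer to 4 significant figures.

Time constants: τᵢ = Vᵢ/Q for each well-mixed tank.
τ₁ = 819.2/34.95 = 23.4392 min; τ₂ = 621.5/34.95 = 17.7825 min.
Solving the cascade with C₁(0)=C₂(0)=0 gives C₂(t) = C_in[1 − (τ₁ e^(−t/τ₁) − τ₂ e^(−t/τ₂))/(τ₁ − τ₂)].
At t = 41.05: e^(−t/τ₁) = 0.173541, e^(−t/τ₂) = 0.0994159.
C₂ = 2.238·[1 − (23.4392·0.173541 − 17.7825·0.0994159)/(5.65665)] = 2.238·0.593434 = 1.32811 mol/L.

1.328 mol/L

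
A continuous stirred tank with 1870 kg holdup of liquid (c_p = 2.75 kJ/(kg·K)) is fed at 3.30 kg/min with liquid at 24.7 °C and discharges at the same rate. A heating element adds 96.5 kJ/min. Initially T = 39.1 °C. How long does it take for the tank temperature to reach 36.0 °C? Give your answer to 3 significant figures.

First-law balance (no shaft work): M c_p dT/dt = ṁ c_p (T_in − T) + 96.5.
τ = M/ṁ = 566.67 min; T_ss = T_in + Q̇/(ṁ c_p) = 35.334 °C.
T(t) = T_ss + (T₀ − T_ss) e^(−t/τ). Set T = 36.0:
e^(−t/τ) = (36.0 − 35.334)/(39.1 − 35.334) = 0.17693
t = −566.67 · ln(0.17693) = 981.46 min.

981 min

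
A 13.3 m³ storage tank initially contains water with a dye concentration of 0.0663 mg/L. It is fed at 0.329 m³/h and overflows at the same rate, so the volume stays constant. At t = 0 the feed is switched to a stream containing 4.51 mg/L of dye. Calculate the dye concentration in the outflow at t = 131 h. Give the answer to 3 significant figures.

4.34 mg/L

Unsteady species balance (constant V, well mixed): V dC/dt = Q(C_in − C).
Time constant τ = V/Q = 13.3/0.329 = 40.426 h.
This is linear first-order; C(t) = C_in + (C₀ − C_in) e^(−t/τ).
C(131) = 4.51 + (0.0663 − 4.51)·e^(−131/40.426) = 4.51 + (-4.4437)·0.039143 = 4.3361 mg/L.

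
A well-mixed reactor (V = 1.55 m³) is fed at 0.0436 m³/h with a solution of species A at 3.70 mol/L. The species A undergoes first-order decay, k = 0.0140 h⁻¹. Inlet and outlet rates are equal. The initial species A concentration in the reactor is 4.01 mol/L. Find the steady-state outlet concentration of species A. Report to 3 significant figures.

V dC/dt = Q(C_in − C) − k V C.
Steady state (dC/dt = 0): C_ss = Q C_in/(Q + kV) = C_in/(1 + kV/Q).
C_ss = 0.0436·3.70/(0.0436 + 0.0140·1.55) = 0.16132/0.065300 = 2.4704 mol/L.

2.47 mol/L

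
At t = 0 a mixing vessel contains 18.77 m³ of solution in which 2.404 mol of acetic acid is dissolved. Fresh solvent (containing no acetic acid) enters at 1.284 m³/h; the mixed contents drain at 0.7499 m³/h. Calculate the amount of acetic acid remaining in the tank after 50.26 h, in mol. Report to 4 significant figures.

0.6910 mol

Total volume: dV/dt = Q_in − Q_out = 0.534100 m³/h, so V(t) = 18.77 + 0.534100 t and V(50.26) = 45.6139 m³.
No acetic acid enters, so dm/dt = −Q_out · (m/V).
dm/m = −Q_out dt/(V₀ + 0.534100 t); integrating gives ln(m/m₀) = −(Q_out/(Q_in−Q_out)) ln(V/V₀).
m = m₀ (V₀/V)^(Q_out/(Q_in−Q_out)) = 2.404 × (18.77/45.6139)^(1.40404) = 0.691018 mol.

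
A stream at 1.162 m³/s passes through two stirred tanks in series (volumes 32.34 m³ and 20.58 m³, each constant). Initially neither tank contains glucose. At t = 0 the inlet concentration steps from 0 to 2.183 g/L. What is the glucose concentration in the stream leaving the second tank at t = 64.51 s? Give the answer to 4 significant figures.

Time constants: τᵢ = Vᵢ/Q for each well-mixed tank.
τ₁ = 32.34/1.162 = 27.8313 s; τ₂ = 20.58/1.162 = 17.7108 s.
Tank 1: C₁ = C_in(1 − e^(−t/τ₁)). Tank 2 (τ₁ ≠ τ₂): C₂ = C_in[1 − (τ₁ e^(−t/τ₁) − τ₂ e^(−t/τ₂))/(τ₁ − τ₂)].
At t = 64.51: e^(−t/τ₁) = 0.0984810, e^(−t/τ₂) = 0.0261894.
C₂ = 2.183·[1 − (27.8313·0.0984810 − 17.7108·0.0261894)/(10.1205)] = 2.183·0.775009 = 1.69184 g/L.

1.692 g/L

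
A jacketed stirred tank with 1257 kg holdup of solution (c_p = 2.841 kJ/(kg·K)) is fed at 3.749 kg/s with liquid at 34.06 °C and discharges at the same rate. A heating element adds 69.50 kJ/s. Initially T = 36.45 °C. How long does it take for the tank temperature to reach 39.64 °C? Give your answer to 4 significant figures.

494.8 s

M c_p dT/dt = ṁ c_p (T_in − T) + Q̇.
τ = M/ṁ = 335.289 s; T_ss = T_in + Q̇/(ṁ c_p) = 40.5853 °C.
T(t) = T_ss + (T₀ − T_ss) e^(−t/τ). Set T = 39.64:
e^(−t/τ) = (39.64 − 40.5853)/(36.45 − 40.5853) = 0.228586
t = −335.289 · ln(0.228586) = 494.834 s.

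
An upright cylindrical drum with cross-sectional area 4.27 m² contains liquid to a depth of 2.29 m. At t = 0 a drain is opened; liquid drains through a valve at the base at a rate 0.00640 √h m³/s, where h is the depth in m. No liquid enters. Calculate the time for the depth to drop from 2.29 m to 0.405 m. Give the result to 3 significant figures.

Volume balance on the tank: A dh/dt = −0.00640 √h.
∫ h^(−1/2) dh = −(0.00640/A) ∫ dt, giving 2√h = 2√h₀ − (0.00640/A) t.
t = 2A(√h₀ − √h)/0.00640 = 2·4.27·(√2.29 − √0.405)/0.00640
  = 8.5400 × (1.5133 − 0.63640) / 0.00640 = 1170.1 s.

1170 s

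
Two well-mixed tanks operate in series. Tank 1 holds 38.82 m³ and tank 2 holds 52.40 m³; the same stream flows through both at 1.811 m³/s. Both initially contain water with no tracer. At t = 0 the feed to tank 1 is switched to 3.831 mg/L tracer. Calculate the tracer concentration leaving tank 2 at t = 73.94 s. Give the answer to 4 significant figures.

3.031 mg/L

Each tank obeys Vᵢ dCᵢ/dt = Q(Cᵢ₋₁ − Cᵢ), so τᵢ = Vᵢ/Q.
τ₁ = 38.82/1.811 = 21.4357 s; τ₂ = 52.40/1.811 = 28.9343 s.
Solving the cascade with C₁(0)=C₂(0)=0 gives C₂(t) = C_in[1 − (τ₁ e^(−t/τ₁) − τ₂ e^(−t/τ₂))/(τ₁ − τ₂)].
At t = 73.94: e^(−t/τ₁) = 0.0317650, e^(−t/τ₂) = 0.0776576.
C₂ = 3.831·[1 − (21.4357·0.0317650 − 28.9343·0.0776576)/(-7.49862)] = 3.831·0.791153 = 3.03091 mg/L.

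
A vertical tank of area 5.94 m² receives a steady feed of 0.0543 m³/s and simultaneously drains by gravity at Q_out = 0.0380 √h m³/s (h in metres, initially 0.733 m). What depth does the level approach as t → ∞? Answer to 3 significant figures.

Mass balance (ρ constant): A dh/dt = Q_in − 0.0380 √h. At steady state dh/dt = 0:
Q_in = 0.0380 √h_ss ⇒ √h_ss = 0.0543/0.0380 = 1.4289.
h_ss = 1.4289² = 2.0419 m. (Since h₀ = 0.733 m < h_ss, the level will rise toward this value.)

2.04 m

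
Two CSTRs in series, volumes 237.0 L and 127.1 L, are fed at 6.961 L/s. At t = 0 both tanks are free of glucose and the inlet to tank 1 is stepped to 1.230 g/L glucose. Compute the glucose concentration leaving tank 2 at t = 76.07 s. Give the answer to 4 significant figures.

0.9681 g/L

Time constants: τᵢ = Vᵢ/Q for each well-mixed tank.
τ₁ = 237.0/6.961 = 34.0468 s; τ₂ = 127.1/6.961 = 18.2589 s.
Solving the cascade with C₁(0)=C₂(0)=0 gives C₂(t) = C_in[1 − (τ₁ e^(−t/τ₁) − τ₂ e^(−t/τ₂))/(τ₁ − τ₂)].
At t = 76.07: e^(−t/τ₁) = 0.107070, e^(−t/τ₂) = 0.0155112.
C₂ = 1.230·[1 − (34.0468·0.107070 − 18.2589·0.0155112)/(15.7880)] = 1.230·0.787042 = 0.968062 g/L.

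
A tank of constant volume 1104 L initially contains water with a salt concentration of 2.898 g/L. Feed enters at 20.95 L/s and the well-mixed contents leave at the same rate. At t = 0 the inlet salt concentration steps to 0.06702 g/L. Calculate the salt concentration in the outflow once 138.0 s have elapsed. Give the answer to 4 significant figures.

Accumulation = in − out for the solute gives V dC/dt = Q(C_in − C).
Rewrite as dC/dt + C/τ = C_in/τ, τ = V/Q = 52.6969 s.
C approaches C_in exponentially: C(t) = C_in + (C₀ − C_in) e^(−t/τ).
C(138.0) = 0.06702 + (2.898 − 0.06702)·e^(−138.0/52.6969) = 0.06702 + (2.83098)·0.0728939 = 0.273381 g/L.

0.2734 g/L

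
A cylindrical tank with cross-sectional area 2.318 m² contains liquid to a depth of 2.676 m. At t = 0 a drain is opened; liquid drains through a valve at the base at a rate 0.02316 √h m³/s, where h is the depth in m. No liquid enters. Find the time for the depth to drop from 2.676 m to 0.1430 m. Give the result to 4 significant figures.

251.8 s

Volume balance on the tank: A dh/dt = −0.02316 √h.
∫ h^(−1/2) dh = −(0.02316/A) ∫ dt, giving 2√h = 2√h₀ − (0.02316/A) t.
t = 2A(√h₀ − √h)/0.02316 = 2·2.318·(√2.676 − √0.1430)/0.02316
  = 4.63600 × (1.63585 − 0.378153) / 0.02316 = 251.756 s.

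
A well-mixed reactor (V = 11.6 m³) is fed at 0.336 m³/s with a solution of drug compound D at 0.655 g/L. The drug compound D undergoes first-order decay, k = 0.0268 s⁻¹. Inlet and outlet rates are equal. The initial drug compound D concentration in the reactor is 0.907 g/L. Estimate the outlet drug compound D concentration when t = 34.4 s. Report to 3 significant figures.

0.423 g/L

Species balance: V dC/dt = Q C_in − Q C − k V C.
dC/dt = (Q/V) C_in − (Q/V + k) C; effective rate a = Q/V + k = 0.028966 + 0.0268 = 0.055766 s⁻¹.
C_ss = Q C_in/(Q + kV) = 0.34022 g/L; C(t) = C_ss + (C₀ − C_ss) e^(−a t).
C(34.4) = 0.34022 + (0.56678)·e^(−0.055766·34.4) = 0.34022 + (0.56678)·0.14685 = 0.42345 g/L.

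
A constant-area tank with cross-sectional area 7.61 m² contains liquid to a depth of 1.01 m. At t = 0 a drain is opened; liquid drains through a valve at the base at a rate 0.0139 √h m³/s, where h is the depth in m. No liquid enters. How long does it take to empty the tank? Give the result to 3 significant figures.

1100 s

With no inflow, A dh/dt = −0.0139 √h.
∫ h^(−1/2) dh = −(0.0139/A) ∫ dt, giving 2√h = 2√h₀ − (0.0139/A) t.
Set h = 0: 2√h₀ = (0.0139/A) t_empty ⇒ t_empty = 2A√h₀/0.0139.
t_empty = 2·7.61·√1.01/0.0139 = 15.220·1.0050/0.0139 = 1100.4 s.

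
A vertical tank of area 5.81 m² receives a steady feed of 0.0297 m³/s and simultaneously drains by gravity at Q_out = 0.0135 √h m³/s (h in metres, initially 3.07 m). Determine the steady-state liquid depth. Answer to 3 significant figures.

4.84 m

Level balance: A dh/dt = 0.0297 − 0.0135 √h. Setting dh/dt = 0:
Q_in = 0.0135 √h_ss ⇒ √h_ss = 0.0297/0.0135 = 2.2000.
h_ss = 2.2000² = 4.8400 m. (Since h₀ = 3.07 m < h_ss, the level will rise toward this value.)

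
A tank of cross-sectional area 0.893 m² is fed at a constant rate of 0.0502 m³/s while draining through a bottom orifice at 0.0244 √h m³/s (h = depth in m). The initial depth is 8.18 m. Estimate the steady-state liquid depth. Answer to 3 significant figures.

Level balance: A dh/dt = 0.0502 − 0.0244 √h. Setting dh/dt = 0:
Q_in = 0.0244 √h_ss ⇒ √h_ss = 0.0502/0.0244 = 2.0574.
h_ss = 2.0574² = 4.2328 m. (Since h₀ = 8.18 m > h_ss, the level will fall toward this value.)

4.23 m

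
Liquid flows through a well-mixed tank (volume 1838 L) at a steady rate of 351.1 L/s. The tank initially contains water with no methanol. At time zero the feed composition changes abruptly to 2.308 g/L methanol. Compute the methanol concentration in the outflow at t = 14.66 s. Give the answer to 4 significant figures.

2.168 g/L

Species balance on the tank: V dC/dt = Q(C_in − C).
Time constant τ = V/Q = 1838/351.1 = 5.23498 s.
Solution: C(t) = C_in + (C₀ − C_in) e^(−t/τ).
C(14.66) = 2.308 + (0 − 2.308)·e^(−14.66/5.23498) = 2.308 + (-2.30800)·0.0607860 = 2.16771 g/L.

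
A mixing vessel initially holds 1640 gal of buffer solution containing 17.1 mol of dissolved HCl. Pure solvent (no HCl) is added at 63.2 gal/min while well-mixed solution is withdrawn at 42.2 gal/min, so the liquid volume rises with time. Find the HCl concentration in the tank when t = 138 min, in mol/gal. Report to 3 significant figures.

Total volume: dV/dt = Q_in − Q_out = 21.000 gal/min, so V(t) = 1640 + 21.000 t and V(138) = 4538.0 gal.
No HCl enters, so dm/dt = −Q_out · (m/V).
dm/m = −Q_out dt/(V₀ + 21.000 t); integrating gives ln(m/m₀) = −(Q_out/(Q_in−Q_out)) ln(V/V₀).
m = m₀ (V₀/V)^(Q_out/(Q_in−Q_out)) = 17.1 × (1640/4538.0)^(2.0095) = 2.2118 mol.
C = m/V = 2.2118/4538.0 = 0.00048739 mol/gal.

0.000487 mol/gal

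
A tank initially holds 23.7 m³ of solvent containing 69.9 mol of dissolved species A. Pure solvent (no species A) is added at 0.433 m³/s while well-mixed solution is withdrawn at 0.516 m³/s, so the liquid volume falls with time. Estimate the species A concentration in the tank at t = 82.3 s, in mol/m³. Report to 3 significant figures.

0.501 mol/m³

Let m(t) be the amount of species A. Volume: V(t) = V₀ + (Q_in − Q_out) t = 23.7 − 0.083000 t; V(82.3) = 16.869 m³.
Species balance (pure solvent in): dm/dt = −Q_out · m/V(t).
dm/m = −Q_out dt/(V₀ − 0.083000 t); integrating gives ln(m/m₀) = −(Q_out/(Q_in−Q_out)) ln(V/V₀).
m = m₀ (V₀/V)^(Q_out/(Q_in−Q_out)) = 69.9 × (23.7/16.869)^(-6.2169) = 8.4434 mol.
C = m/V = 8.4434/16.869 = 0.50052 mol/m³.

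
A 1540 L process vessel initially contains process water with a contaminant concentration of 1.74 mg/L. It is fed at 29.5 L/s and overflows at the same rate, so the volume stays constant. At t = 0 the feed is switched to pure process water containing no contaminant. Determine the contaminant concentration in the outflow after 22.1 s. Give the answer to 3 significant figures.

1.14 mg/L

Mass balance on the solute (V constant): V dC/dt = Q(C_in − C).
So dC/dt = (C_in − C)/τ with τ = V/Q = 1540/29.5 = 52.203 s.
C approaches C_in exponentially: C(t) = C_in + (C₀ − C_in) e^(−t/τ).
C(22.1) = 0 + (1.74 − 0)·e^(−22.1/52.203) = 0 + (1.7400)·0.65485 = 1.1394 mg/L.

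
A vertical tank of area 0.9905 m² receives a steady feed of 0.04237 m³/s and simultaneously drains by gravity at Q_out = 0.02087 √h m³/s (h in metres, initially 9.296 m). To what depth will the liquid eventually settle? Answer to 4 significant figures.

4.122 m

A dh/dt = Q_in − 0.02087 √h. Steady state requires inflow = outflow:
Q_in = 0.02087 √h_ss ⇒ √h_ss = 0.04237/0.02087 = 2.03019.
h_ss = 2.03019² = 4.12166 m. (Since h₀ = 9.296 m > h_ss, the level will fall toward this value.)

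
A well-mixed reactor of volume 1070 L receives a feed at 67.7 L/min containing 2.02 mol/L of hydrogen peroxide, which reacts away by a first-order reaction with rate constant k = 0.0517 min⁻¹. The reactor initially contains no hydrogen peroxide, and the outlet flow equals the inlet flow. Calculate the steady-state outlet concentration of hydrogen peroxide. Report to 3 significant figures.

1.11 mol/L

Accumulation = in − out − consumed: V dC/dt = Q C_in − Q C − k V C.
At steady state: 0 = Q C_in − (Q + kV) C_ss, so C_ss = Q C_in/(Q + kV).
C_ss = 67.7·2.02/(67.7 + 0.0517·1070) = 136.75/123.02 = 1.1116 mol/L.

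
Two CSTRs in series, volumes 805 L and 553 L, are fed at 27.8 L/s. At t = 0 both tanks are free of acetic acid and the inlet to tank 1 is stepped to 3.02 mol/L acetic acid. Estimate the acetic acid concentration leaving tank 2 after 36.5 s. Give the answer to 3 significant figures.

1.34 mol/L

Time constants: τᵢ = Vᵢ/Q for each well-mixed tank.
τ₁ = 805/27.8 = 28.957 s; τ₂ = 553/27.8 = 19.892 s.
Solving the cascade with C₁(0)=C₂(0)=0 gives C₂(t) = C_in[1 − (τ₁ e^(−t/τ₁) − τ₂ e^(−t/τ₂))/(τ₁ − τ₂)].
At t = 36.5: e^(−t/τ₁) = 0.28351, e^(−t/τ₂) = 0.15963.
C₂ = 3.02·[1 − (28.957·0.28351 − 19.892·0.15963)/(9.0647)] = 3.02·0.44463 = 1.3428 mol/L.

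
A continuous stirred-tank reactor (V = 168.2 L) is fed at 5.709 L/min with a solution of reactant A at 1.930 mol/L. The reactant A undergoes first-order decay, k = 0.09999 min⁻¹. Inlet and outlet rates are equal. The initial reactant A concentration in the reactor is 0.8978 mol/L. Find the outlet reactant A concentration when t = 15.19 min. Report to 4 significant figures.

Species balance: V dC/dt = Q C_in − Q C − k V C.
This is linear with rate a = Q/V + k = 0.133932 min⁻¹.
C_ss = Q C_in/(Q + kV) = 0.489111 mol/L; C(t) = C_ss + (C₀ − C_ss) e^(−a t).
C(15.19) = 0.489111 + (0.408689)·e^(−0.133932·15.19) = 0.489111 + (0.408689)·0.130756 = 0.542550 mol/L.

0.5425 mol/L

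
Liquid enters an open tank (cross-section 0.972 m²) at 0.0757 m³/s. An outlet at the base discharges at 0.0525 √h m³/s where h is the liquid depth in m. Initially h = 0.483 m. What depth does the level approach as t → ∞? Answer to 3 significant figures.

Level balance: A dh/dt = 0.0757 − 0.0525 √h. Setting dh/dt = 0:
Q_in = 0.0525 √h_ss ⇒ √h_ss = 0.0757/0.0525 = 1.4419.
h_ss = 1.4419² = 2.0791 m. (Since h₀ = 0.483 m < h_ss, the level will rise toward this value.)

2.08 m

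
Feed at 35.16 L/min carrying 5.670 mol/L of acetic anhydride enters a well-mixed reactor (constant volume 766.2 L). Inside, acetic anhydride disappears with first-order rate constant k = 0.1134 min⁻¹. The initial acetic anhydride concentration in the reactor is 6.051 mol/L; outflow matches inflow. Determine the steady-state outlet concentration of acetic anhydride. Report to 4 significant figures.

1.633 mol/L

Accumulation = in − out − consumed: V dC/dt = Q C_in − Q C − k V C.
At steady state: 0 = Q C_in − (Q + kV) C_ss, so C_ss = Q C_in/(Q + kV).
C_ss = 35.16·5.670/(35.16 + 0.1134·766.2) = 199.357/122.047 = 1.63345 mol/L.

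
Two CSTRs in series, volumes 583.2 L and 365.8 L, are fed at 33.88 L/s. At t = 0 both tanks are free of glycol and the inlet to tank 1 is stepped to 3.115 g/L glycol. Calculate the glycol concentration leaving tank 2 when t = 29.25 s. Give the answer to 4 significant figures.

Species balance on tank i: dCᵢ/dt = (Cᵢ₋₁ − Cᵢ)/τᵢ with τᵢ = Vᵢ/Q.
τ₁ = 583.2/33.88 = 17.2137 s; τ₂ = 365.8/33.88 = 10.7969 s.
Tank 1: C₁ = C_in(1 − e^(−t/τ₁)). Tank 2 (τ₁ ≠ τ₂): C₂ = C_in[1 − (τ₁ e^(−t/τ₁) − τ₂ e^(−t/τ₂))/(τ₁ − τ₂)].
At t = 29.25: e^(−t/τ₁) = 0.182825, e^(−t/τ₂) = 0.0665965.
C₂ = 3.115·[1 − (17.2137·0.182825 − 10.7969·0.0665965)/(6.41677)] = 3.115·0.621609 = 1.93631 g/L.

1.936 g/L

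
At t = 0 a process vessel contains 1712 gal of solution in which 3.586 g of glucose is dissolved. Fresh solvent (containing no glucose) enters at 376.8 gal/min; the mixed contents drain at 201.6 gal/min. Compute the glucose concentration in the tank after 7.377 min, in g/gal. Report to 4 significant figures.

0.0006249 g/gal

Let m(t) be the amount of glucose. Volume: V(t) = V₀ + (Q_in − Q_out) t = 1712 + 175.200 t; V(7.377) = 3004.45 gal.
Solute balance: dm/dt = 0 − Q_out C = −Q_out m/V(t).
dm/m = −Q_out dt/(V₀ + 175.200 t); integrating gives ln(m/m₀) = −(Q_out/(Q_in−Q_out)) ln(V/V₀).
m = m₀ (V₀/V)^(Q_out/(Q_in−Q_out)) = 3.586 × (1712/3004.45)^(1.15068) = 1.87734 g.
C = m/V = 1.87734/3004.45 = 0.000624852 g/gal.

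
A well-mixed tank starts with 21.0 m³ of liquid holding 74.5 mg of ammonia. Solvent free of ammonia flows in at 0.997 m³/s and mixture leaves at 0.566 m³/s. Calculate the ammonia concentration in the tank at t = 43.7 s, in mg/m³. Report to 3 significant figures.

Let m(t) be the amount of ammonia. Volume: V(t) = V₀ + (Q_in − Q_out) t = 21.0 + 0.43100 t; V(43.7) = 39.835 m³.
Species balance (pure solvent in): dm/dt = −Q_out · m/V(t).
dm/m = −Q_out dt/(V₀ + 0.43100 t); integrating gives ln(m/m₀) = −(Q_out/(Q_in−Q_out)) ln(V/V₀).
m = m₀ (V₀/V)^(Q_out/(Q_in−Q_out)) = 74.5 × (21.0/39.835)^(1.3132) = 32.138 mg.
C = m/V = 32.138/39.835 = 0.80679 mg/m³.

0.807 mg/m³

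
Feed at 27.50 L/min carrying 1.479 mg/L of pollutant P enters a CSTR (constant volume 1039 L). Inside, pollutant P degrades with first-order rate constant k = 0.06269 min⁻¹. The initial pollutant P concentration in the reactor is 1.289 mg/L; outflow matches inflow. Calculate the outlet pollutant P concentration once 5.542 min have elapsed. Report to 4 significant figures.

Accumulation = in − out − consumed: V dC/dt = Q C_in − Q C − k V C.
dC/dt = (Q/V) C_in − (Q/V + k) C; effective rate a = Q/V + k = 0.0264678 + 0.06269 = 0.0891578 min⁻¹.
C_ss = Q C_in/(Q + kV) = 0.439062 mg/L; C(t) = C_ss + (C₀ − C_ss) e^(−a t).
C(5.542) = 0.439062 + (0.849938)·e^(−0.0891578·5.542) = 0.439062 + (0.849938)·0.610112 = 0.957620 mg/L.

0.9576 mg/L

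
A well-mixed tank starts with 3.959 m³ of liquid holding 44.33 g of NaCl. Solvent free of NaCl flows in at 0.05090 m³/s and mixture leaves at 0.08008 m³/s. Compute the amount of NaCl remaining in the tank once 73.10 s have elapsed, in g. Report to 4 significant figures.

5.301 g

Let m(t) be the amount of NaCl. Volume: V(t) = V₀ + (Q_in − Q_out) t = 3.959 − 0.0291800 t; V(73.10) = 1.82594 m³.
No NaCl enters, so dm/dt = −Q_out · (m/V).
dm/m = −Q_out dt/(V₀ − 0.0291800 t); integrating gives ln(m/m₀) = −(Q_out/(Q_in−Q_out)) ln(V/V₀).
m = m₀ (V₀/V)^(Q_out/(Q_in−Q_out)) = 44.33 × (3.959/1.82594)^(-2.74435) = 5.30063 g.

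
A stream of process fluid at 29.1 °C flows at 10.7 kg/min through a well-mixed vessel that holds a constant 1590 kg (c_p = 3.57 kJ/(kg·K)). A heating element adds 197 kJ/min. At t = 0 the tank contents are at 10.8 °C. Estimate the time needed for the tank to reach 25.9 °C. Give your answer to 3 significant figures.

153 min

M c_p dT/dt = ṁ c_p (T_in − T) + Q̇.
τ = M/ṁ = 148.60 min; T_ss = T_in + Q̇/(ṁ c_p) = 34.257 °C.
T(t) = T_ss + (T₀ − T_ss) e^(−t/τ). Set T = 25.9:
e^(−t/τ) = (25.9 − 34.257)/(10.8 − 34.257) = 0.35627
t = −148.60 · ln(0.35627) = 153.36 min.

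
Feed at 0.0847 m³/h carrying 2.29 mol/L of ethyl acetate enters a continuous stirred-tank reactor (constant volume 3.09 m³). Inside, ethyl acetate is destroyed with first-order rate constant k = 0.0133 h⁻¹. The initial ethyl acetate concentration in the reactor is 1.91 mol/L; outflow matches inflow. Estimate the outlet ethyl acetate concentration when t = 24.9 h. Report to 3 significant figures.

1.68 mol/L

V dC/dt = Q(C_in − C) − k V C.
dC/dt = (Q/V) C_in − (Q/V + k) C; effective rate a = Q/V + k = 0.027411 + 0.0133 = 0.040711 h⁻¹.
C_ss = Q C_in/(Q + kV) = 1.5419 mol/L; C(t) = C_ss + (C₀ − C_ss) e^(−a t).
C(24.9) = 1.5419 + (0.36813)·e^(−0.040711·24.9) = 1.5419 + (0.36813)·0.36287 = 1.6755 mol/L.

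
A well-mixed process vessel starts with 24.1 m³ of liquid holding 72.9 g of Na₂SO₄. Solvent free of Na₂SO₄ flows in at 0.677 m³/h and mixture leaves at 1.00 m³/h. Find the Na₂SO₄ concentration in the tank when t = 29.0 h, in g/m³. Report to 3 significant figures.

Let m(t) be the amount of Na₂SO₄. Volume: V(t) = V₀ + (Q_in − Q_out) t = 24.1 − 0.32300 t; V(29.0) = 14.733 m³.
Solute balance: dm/dt = 0 − Q_out C = −Q_out m/V(t).
Separate: dm/m = −Q_out dt/V(t) ⇒ ln(m/m₀) = −(Q_out/(Q_in−Q_out)) ln(V/V₀).
m = m₀ (V₀/V)^(Q_out/(Q_in−Q_out)) = 72.9 × (24.1/14.733)^(-3.0960) = 15.887 g.
C = m/V = 15.887/14.733 = 1.0783 g/m³.

1.08 g/m³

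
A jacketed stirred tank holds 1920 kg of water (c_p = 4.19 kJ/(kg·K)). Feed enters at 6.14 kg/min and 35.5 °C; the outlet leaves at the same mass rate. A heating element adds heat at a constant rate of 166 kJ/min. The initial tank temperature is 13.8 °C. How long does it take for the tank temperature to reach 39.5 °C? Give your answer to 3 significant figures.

M c_p dT/dt = ṁ c_p (T_in − T) + Q̇.
τ = M/ṁ = 312.70 min; T_ss = T_in + Q̇/(ṁ c_p) = 41.952 °C.
T(t) = T_ss + (T₀ − T_ss) e^(−t/τ). Set T = 39.5:
e^(−t/τ) = (39.5 − 41.952)/(13.8 − 41.952) = 0.087114
t = −312.70 · ln(0.087114) = 763.17 min.

763 min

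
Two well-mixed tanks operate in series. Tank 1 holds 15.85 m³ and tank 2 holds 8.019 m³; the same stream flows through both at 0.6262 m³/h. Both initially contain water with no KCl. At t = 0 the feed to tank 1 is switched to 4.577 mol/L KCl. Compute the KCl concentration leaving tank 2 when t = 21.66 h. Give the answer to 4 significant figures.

1.504 mol/L

Time constants: τᵢ = Vᵢ/Q for each well-mixed tank.
τ₁ = 15.85/0.6262 = 25.3114 h; τ₂ = 8.019/0.6262 = 12.8058 h.
Solving the cascade with C₁(0)=C₂(0)=0 gives C₂(t) = C_in[1 − (τ₁ e^(−t/τ₁) − τ₂ e^(−t/τ₂))/(τ₁ − τ₂)].
At t = 21.66: e^(−t/τ₁) = 0.424968, e^(−t/τ₂) = 0.184258.
C₂ = 4.577·[1 − (25.3114·0.424968 − 12.8058·0.184258)/(12.5056)] = 4.577·0.328543 = 1.50374 mol/L.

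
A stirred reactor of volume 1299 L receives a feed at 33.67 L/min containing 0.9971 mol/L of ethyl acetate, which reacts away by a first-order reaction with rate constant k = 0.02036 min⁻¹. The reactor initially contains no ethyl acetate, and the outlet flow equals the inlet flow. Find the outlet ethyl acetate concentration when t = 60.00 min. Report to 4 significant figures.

0.5237 mol/L

V dC/dt = Q(C_in − C) − k V C.
This is linear with rate a = Q/V + k = 0.0462799 min⁻¹.
C_ss = Q C_in/(Q + kV) = 0.558444 mol/L; C(t) = C_ss + (C₀ − C_ss) e^(−a t).
C(60.00) = 0.558444 + (-0.558444)·e^(−0.0462799·60.00) = 0.558444 + (-0.558444)·0.0622376 = 0.523688 mol/L.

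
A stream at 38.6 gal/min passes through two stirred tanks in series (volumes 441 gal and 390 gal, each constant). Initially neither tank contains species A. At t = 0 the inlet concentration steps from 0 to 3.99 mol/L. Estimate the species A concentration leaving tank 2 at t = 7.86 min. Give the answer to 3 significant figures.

0.665 mol/L

Each tank obeys Vᵢ dCᵢ/dt = Q(Cᵢ₋₁ − Cᵢ), so τᵢ = Vᵢ/Q.
τ₁ = 441/38.6 = 11.425 min; τ₂ = 390/38.6 = 10.104 min.
Tank 1: C₁ = C_in(1 − e^(−t/τ₁)). Tank 2 (τ₁ ≠ τ₂): C₂ = C_in[1 − (τ₁ e^(−t/τ₁) − τ₂ e^(−t/τ₂))/(τ₁ − τ₂)].
At t = 7.86: e^(−t/τ₁) = 0.50259, e^(−t/τ₂) = 0.45935.
C₂ = 3.99·[1 − (11.425·0.50259 − 10.104·0.45935)/(1.3212)] = 3.99·0.16673 = 0.66526 mol/L.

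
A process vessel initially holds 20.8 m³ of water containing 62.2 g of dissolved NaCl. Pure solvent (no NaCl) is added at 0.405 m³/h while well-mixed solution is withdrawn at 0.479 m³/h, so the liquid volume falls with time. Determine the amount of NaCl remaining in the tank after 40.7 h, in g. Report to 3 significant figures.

22.6 g

Let m(t) be the amount of NaCl. Volume: V(t) = V₀ + (Q_in − Q_out) t = 20.8 − 0.074000 t; V(40.7) = 17.788 m³.
Solute balance: dm/dt = 0 − Q_out C = −Q_out m/V(t).
dm/m = −Q_out dt/(V₀ − 0.074000 t); integrating gives ln(m/m₀) = −(Q_out/(Q_in−Q_out)) ln(V/V₀).
m = m₀ (V₀/V)^(Q_out/(Q_in−Q_out)) = 62.2 × (20.8/17.788)^(-6.4730) = 22.598 g.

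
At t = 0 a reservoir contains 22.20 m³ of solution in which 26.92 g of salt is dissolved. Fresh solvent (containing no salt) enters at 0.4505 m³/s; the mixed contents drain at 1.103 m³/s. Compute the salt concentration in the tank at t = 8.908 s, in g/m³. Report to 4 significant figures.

Let m(t) be the amount of salt. Volume: V(t) = V₀ + (Q_in − Q_out) t = 22.20 − 0.652500 t; V(8.908) = 16.3875 m³.
Solute balance: dm/dt = 0 − Q_out C = −Q_out m/V(t).
Separate: dm/m = −Q_out dt/V(t) ⇒ ln(m/m₀) = −(Q_out/(Q_in−Q_out)) ln(V/V₀).
m = m₀ (V₀/V)^(Q_out/(Q_in−Q_out)) = 26.92 × (22.20/16.3875)^(-1.69042) = 16.1143 g.
C = m/V = 16.1143/16.3875 = 0.983325 g/m³.

0.9833 g/m³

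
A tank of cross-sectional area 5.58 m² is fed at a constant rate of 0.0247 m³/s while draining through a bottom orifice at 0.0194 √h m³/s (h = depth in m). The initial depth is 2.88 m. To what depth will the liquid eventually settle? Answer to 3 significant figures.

1.62 m

Level balance: A dh/dt = 0.0247 − 0.0194 √h. Setting dh/dt = 0:
Q_in = 0.0194 √h_ss ⇒ √h_ss = 0.0247/0.0194 = 1.2732.
h_ss = 1.2732² = 1.6210 m. (Since h₀ = 2.88 m > h_ss, the level will fall toward this value.)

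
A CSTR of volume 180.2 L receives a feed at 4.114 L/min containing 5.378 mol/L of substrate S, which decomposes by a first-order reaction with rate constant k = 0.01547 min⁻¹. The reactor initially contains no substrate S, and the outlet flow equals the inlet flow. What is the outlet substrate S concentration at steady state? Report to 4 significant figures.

3.206 mol/L

Accumulation = in − out − consumed: V dC/dt = Q C_in − Q C − k V C.
Steady state (dC/dt = 0): C_ss = Q C_in/(Q + kV) = C_in/(1 + kV/Q).
C_ss = 4.114·5.378/(4.114 + 0.01547·180.2) = 22.1251/6.90169 = 3.20575 mol/L.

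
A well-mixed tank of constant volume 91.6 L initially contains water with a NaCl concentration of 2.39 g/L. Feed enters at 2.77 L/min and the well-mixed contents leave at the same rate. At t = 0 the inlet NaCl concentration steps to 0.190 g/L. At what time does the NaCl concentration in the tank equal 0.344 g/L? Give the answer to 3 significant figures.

Species balance: V dC/dt = Q(C_in − C) ⇒ τ = V/Q = 33.069 min.
C(t) = C_in + (C₀ − C_in) e^(−t/τ). Set C = 0.344 and solve for t:
e^(−t/τ) = (C − C_in)/(C₀ − C_in) = (0.344 − 0.190)/(2.39 − 0.190) = 0.070000
t = −τ ln(…) = 33.069 × 2.6593 = 87.938 min.

87.9 min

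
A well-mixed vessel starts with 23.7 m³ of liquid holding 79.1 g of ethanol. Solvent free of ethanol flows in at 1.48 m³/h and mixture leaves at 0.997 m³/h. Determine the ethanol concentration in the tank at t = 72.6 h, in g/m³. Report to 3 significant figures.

Let m(t) be the amount of ethanol. Volume: V(t) = V₀ + (Q_in − Q_out) t = 23.7 + 0.48300 t; V(72.6) = 58.766 m³.
No ethanol enters, so dm/dt = −Q_out · (m/V).
dm/m = −Q_out dt/(V₀ + 0.48300 t); integrating gives ln(m/m₀) = −(Q_out/(Q_in−Q_out)) ln(V/V₀).
m = m₀ (V₀/V)^(Q_out/(Q_in−Q_out)) = 79.1 × (23.7/58.766)^(2.0642) = 12.137 g.
C = m/V = 12.137/58.766 = 0.20653 g/m³.

0.207 g/m³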